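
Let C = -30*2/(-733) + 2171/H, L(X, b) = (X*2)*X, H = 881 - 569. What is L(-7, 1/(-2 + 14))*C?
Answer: 6068699/8796 ≈ 689.94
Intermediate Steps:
H = 312
L(X, b) = 2*X² (L(X, b) = (2*X)*X = 2*X²)
C = 123851/17592 (C = -30*2/(-733) + 2171/312 = -60*(-1/733) + 2171*(1/312) = 60/733 + 167/24 = 123851/17592 ≈ 7.0402)
L(-7, 1/(-2 + 14))*C = (2*(-7)²)*(123851/17592) = (2*49)*(123851/17592) = 98*(123851/17592) = 6068699/8796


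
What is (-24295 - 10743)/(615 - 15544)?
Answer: 35038/14929 ≈ 2.3470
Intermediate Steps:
(-24295 - 10743)/(615 - 15544) = -35038/(-14929) = -35038*(-1/14929) = 35038/14929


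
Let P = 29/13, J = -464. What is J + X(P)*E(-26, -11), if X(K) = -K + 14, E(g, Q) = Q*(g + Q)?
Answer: 56239/13 ≈ 4326.1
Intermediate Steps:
E(g, Q) = Q*(Q + g)
P = 29/13 (P = 29*(1/13) = 29/13 ≈ 2.2308)
X(K) = 14 - K
J + X(P)*E(-26, -11) = -464 + (14 - 1*29/13)*(-11*(-11 - 26)) = -464 + (14 - 29/13)*(-11*(-37)) = -464 + (153/13)*407 = -464 + 62271/13 = 56239/13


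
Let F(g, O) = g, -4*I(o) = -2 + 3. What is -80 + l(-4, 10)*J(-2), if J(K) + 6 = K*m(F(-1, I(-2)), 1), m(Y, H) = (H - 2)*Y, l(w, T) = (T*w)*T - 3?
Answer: 3144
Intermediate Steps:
I(o) = -¼ (I(o) = -(-2 + 3)/4 = -¼*1 = -¼)
l(w, T) = -3 + w*T² (l(w, T) = w*T² - 3 = -3 + w*T²)
m(Y, H) = Y*(-2 + H) (m(Y, H) = (-2 + H)*Y = Y*(-2 + H))
J(K) = -6 + K (J(K) = -6 + K*(-(-2 + 1)) = -6 + K*(-1*(-1)) = -6 + K*1 = -6 + K)
-80 + l(-4, 10)*J(-2) = -80 + (-3 - 4*10²)*(-6 - 2) = -80 + (-3 - 4*100)*(-8) = -80 + (-3 - 400)*(-8) = -80 - 403*(-8) = -80 + 3224 = 3144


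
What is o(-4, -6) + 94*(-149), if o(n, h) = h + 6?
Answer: -14006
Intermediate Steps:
o(n, h) = 6 + h
o(-4, -6) + 94*(-149) = (6 - 6) + 94*(-149) = 0 - 14006 = -14006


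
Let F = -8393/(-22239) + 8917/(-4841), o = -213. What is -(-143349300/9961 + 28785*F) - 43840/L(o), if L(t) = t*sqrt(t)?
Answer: 2887737248601950/51066251859 - 43840*I*sqrt(213)/45369 ≈ 56549.0 - 14.103*I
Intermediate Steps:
L(t) = t**(3/2)
F = -22524950/15379857 (F = -8393*(-1/22239) + 8917*(-1/4841) = 1199/3177 - 8917/4841 = -22524950/15379857 ≈ -1.4646)
-(-143349300/9961 + 28785*F) - 43840/L(o) = -28785/(1/(-22524950/15379857 - 24900/49805)) - 43840*I*sqrt(213)/45369 = -28785/(1/(-22524950/15379857 - 24900*1/49805)) - 43840*I*sqrt(213)/45369 = -28785/(1/(-22524950/15379857 - 4980/9961)) - 43840*I*sqrt(213)/45369 = -28785/(1/(-300962714810/153198755577)) - 43840*I*sqrt(213)/45369 = -28785/(-153198755577/300962714810) - 43840*I*sqrt(213)/45369 = -28785*(-300962714810/153198755577) - 43840*I*sqrt(213)/45369 = 2887737248601950/51066251859 - 43840*I*sqrt(213)/45369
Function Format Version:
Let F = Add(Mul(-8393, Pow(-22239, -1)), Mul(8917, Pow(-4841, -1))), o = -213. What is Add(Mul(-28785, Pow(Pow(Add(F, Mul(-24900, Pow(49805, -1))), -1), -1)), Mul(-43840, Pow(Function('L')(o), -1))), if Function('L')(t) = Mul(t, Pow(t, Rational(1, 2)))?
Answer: Add(Rational(2887737248601950, 51066251859), Mul(Rational(-43840, 45369), I, Pow(213, Rational(1, 2)))) ≈ Add(56549., Mul(-14.103, I))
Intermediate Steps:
Function('L')(t) = Pow(t, Rational(3, 2))
F = Rational(-22524950, 15379857) (F = Add(Mul(-8393, Rational(-1, 22239)), Mul(8917, Rational(-1, 4841))) = Add(Rational(1199, 3177), Rational(-8917, 4841)) = Rational(-22524950, 15379857) ≈ -1.4646)
Add(Mul(-28785, Pow(Pow(Add(F, Mul(-24900, Pow(49805, -1))), -1), -1)), Mul(-43840, Pow(Function('L')(o), -1))) = Add(Mul(-28785, Pow(Pow(Add(Rational(-22524950, 15379857), Mul(-24900, Pow(49805, -1))), -1), -1)), Mul(-43840, Pow(Pow(-213, Rational(3, 2)), -1))) = Add(Mul(-28785, Pow(Pow(Add(Rational(-22524950, 15379857), Mul(-24900, Rational(1, 49805))), -1), -1)), Mul(-43840, Pow(Mul(-213, I, Pow(213, Rational(1, 2))), -1))) = Add(Mul(-28785, Pow(Pow(Add(Rational(-22524950, 15379857), Rational(-4980, 9961)), -1), -1)), Mul(-43840, Mul(Rational(1, 45369), I, Pow(213, Rational(1, 2))))) = Add(Mul(-28785, Pow(Pow(Rational(-300962714810, 153198755577), -1), -1)), Mul(Rational(-43840, 45369), I, Pow(213, Rational(1, 2)))) = Add(Mul(-28785, Pow(Rational(-153198755577, 300962714810), -1)), Mul(Rational(-43840, 45369), I, Pow(213, Rational(1, 2)))) = Add(Mul(-28785, Rational(-300962714810, 153198755577)), Mul(Rational(-43840, 45369), I, Pow(213, Rational(1, 2)))) = Add(Rational(2887737248601950, 51066251859), Mul(Rational(-43840, 45369), I, Pow(213, Rational(1, 2))))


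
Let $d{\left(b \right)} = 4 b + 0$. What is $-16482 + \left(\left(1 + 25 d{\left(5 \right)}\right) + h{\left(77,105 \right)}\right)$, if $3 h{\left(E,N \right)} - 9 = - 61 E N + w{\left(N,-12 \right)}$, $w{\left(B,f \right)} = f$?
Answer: $-180377$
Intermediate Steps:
$d{\left(b \right)} = 4 b$
$h{\left(E,N \right)} = -1 - \frac{61 E N}{3}$ ($h{\left(E,N \right)} = 3 + \frac{- 61 E N - 12}{3} = 3 + \frac{-12 - 61 E N}{3} = 3 - \left(4 + \frac{61 E N}{3}\right) = -1 - \frac{61 E N}{3}$)
$-16482 + \left(\left(1 + 25 d{\left(5 \right)}\right) + h{\left(77,105 \right)}\right) = -16482 + \left(\left(1 + 25 \cdot 4 \cdot 5\right) - \left(1 + \frac{4697}{3} \cdot 105\right)\right) = -16482 + \left(\left(1 + 25 \cdot 20\right) - 164396\right) = -16482 + \left(\left(1 + 500\right) - 164396\right) = -16482 + \left(501 - 164396\right) = -16482 - 163895 = -180377$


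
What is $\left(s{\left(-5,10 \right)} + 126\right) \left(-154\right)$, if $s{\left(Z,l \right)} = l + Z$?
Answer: $-20174$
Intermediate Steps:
$s{\left(Z,l \right)} = Z + l$
$\left(s{\left(-5,10 \right)} + 126\right) \left(-154\right) = \left(\left(-5 + 10\right) + 126\right) \left(-154\right) = \left(5 + 126\right) \left(-154\right) = 131 \left(-154\right) = -20174$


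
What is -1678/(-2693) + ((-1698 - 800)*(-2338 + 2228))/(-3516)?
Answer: -183520673/2367147 ≈ -77.528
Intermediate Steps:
-1678/(-2693) + ((-1698 - 800)*(-2338 + 2228))/(-3516) = -1678*(-1/2693) - 2498*(-110)*(-1/3516) = 1678/2693 + 274780*(-1/3516) = 1678/2693 - 68695/879 = -183520673/2367147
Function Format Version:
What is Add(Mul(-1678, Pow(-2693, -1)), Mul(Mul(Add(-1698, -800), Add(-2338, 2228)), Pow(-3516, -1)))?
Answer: Rational(-183520673, 2367147) ≈ -77.528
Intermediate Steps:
Add(Mul(-1678, Pow(-2693, -1)), Mul(Mul(Add(-1698, -800), Add(-2338, 2228)), Pow(-3516, -1))) = Add(Mul(-1678, Rational(-1, 2693)), Mul(Mul(-2498, -110), Rational(-1, 3516))) = Add(Rational(1678, 2693), Mul(274780, Rational(-1, 3516))) = Add(Rational(1678, 2693), Rational(-68695, 879)) = Rational(-183520673, 2367147)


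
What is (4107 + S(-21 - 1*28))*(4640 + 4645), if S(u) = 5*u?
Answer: 35858670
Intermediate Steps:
(4107 + S(-21 - 1*28))*(4640 + 4645) = (4107 + 5*(-21 - 1*28))*(4640 + 4645) = (4107 + 5*(-21 - 28))*9285 = (4107 + 5*(-49))*9285 = (4107 - 245)*9285 = 3862*9285 = 35858670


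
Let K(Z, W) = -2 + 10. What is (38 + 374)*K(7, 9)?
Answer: 3296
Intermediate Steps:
K(Z, W) = 8
(38 + 374)*K(7, 9) = (38 + 374)*8 = 412*8 = 3296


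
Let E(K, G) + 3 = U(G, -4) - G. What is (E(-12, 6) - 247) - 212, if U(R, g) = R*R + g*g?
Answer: -416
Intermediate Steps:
U(R, g) = R² + g²
E(K, G) = 13 + G² - G (E(K, G) = -3 + ((G² + (-4)²) - G) = -3 + ((G² + 16) - G) = -3 + ((16 + G²) - G) = -3 + (16 + G² - G) = 13 + G² - G)
(E(-12, 6) - 247) - 212 = ((13 + 6² - 1*6) - 247) - 212 = ((13 + 36 - 6) - 247) - 212 = (43 - 247) - 212 = -204 - 212 = -416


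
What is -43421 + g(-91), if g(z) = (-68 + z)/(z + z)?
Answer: -7902463/182 ≈ -43420.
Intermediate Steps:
g(z) = (-68 + z)/(2*z) (g(z) = (-68 + z)/((2*z)) = (-68 + z)*(1/(2*z)) = (-68 + z)/(2*z))
-43421 + g(-91) = -43421 + (½)*(-68 - 91)/(-91) = -43421 + (½)*(-1/91)*(-159) = -43421 + 159/182 = -7902463/182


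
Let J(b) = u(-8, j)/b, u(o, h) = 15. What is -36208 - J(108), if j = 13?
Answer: -1303493/36 ≈ -36208.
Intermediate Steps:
J(b) = 15/b
-36208 - J(108) = -36208 - 15/108 = -36208 - 1*5/36 = -36208 - 5/36 = -1303493/36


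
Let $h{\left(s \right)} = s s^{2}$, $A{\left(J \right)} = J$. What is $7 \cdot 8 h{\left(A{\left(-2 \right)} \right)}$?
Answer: $-448$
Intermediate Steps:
$h{\left(s \right)} = s^{3}$
$7 \cdot 8 h{\left(A{\left(-2 \right)} \right)} = 7 \cdot 8 \left(-2\right)^{3} = 56 \left(-8\right) = -448$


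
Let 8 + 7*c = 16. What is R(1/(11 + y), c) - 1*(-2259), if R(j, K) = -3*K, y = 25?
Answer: 15789/7 ≈ 2255.6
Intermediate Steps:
c = 8/7 (c = -8/7 + (⅐)*16 = -8/7 + 16/7 = 8/7 ≈ 1.1429)
R(1/(11 + y), c) - 1*(-2259) = -3*8/7 - 1*(-2259) = -24/7 + 2259 = 15789/7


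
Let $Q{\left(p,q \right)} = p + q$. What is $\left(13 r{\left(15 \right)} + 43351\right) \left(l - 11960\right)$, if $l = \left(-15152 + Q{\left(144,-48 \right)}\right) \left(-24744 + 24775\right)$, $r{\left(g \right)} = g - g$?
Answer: $-20751950296$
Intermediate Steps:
$r{\left(g \right)} = 0$
$l = -466736$ ($l = \left(-15152 + \left(144 - 48\right)\right) \left(-24744 + 24775\right) = \left(-15152 + 96\right) 31 = \left(-15056\right) 31 = -466736$)
$\left(13 r{\left(15 \right)} + 43351\right) \left(l - 11960\right) = \left(13 \cdot 0 + 43351\right) \left(-466736 - 11960\right) = \left(0 + 43351\right) \left(-478696\right) = 43351 \left(-478696\right) = -20751950296$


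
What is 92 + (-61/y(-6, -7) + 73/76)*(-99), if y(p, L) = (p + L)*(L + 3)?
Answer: 55843/494 ≈ 113.04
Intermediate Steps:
y(p, L) = (3 + L)*(L + p) (y(p, L) = (L + p)*(3 + L) = (3 + L)*(L + p))
92 + (-61/y(-6, -7) + 73/76)*(-99) = 92 + (-61/((-7)² + 3*(-7) + 3*(-6) - 7*(-6)) + 73/76)*(-99) = 92 + (-61/(49 - 21 - 18 + 42) + 73*(1/76))*(-99) = 92 + (-61/52 + 73/76)*(-99) = 92 - 105/494*(-99) = 92 + 10395/494 = 55843/494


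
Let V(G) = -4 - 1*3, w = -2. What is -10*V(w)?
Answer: 70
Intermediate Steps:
V(G) = -7 (V(G) = -4 - 3 = -7)
-10*V(w) = -10*(-7) = 70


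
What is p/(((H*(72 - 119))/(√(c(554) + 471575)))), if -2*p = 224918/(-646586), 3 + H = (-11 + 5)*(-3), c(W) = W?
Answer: -112459*√472129/455843130 ≈ -0.16952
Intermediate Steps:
H = 15 (H = -3 + (-11 + 5)*(-3) = -3 - 6*(-3) = -3 + 18 = 15)
p = 112459/646586 (p = -112459/(-646586) = -112459*(-1)/646586 = -½*(-112459/323293) = 112459/646586 ≈ 0.17393)
p/(((H*(72 - 119))/(√(c(554) + 471575)))) = 112459/(646586*(((15*(72 - 119))/(√(554 + 471575))))) = 112459/(646586*(((15*(-47))/(√472129)))) = 112459/(646586*((-705*√472129/472129))) = 112459*(-√472129/705)/646586 = -112459*√472129/455843130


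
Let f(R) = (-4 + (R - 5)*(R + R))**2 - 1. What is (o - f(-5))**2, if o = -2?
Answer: 84953089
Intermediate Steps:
f(R) = -1 + (-4 + 2*R*(-5 + R))**2 (f(R) = (-4 + (-5 + R)*(2*R))**2 - 1 = (-4 + 2*R*(-5 + R))**2 - 1 = -1 + (-4 + 2*R*(-5 + R))**2)
(o - f(-5))**2 = (-2 - (-1 + 4*(2 - 1*(-5)**2 + 5*(-5))**2))**2 = (-2 - (-1 + 4*(2 - 1*25 - 25)**2))**2 = (-2 - (-1 + 4*(2 - 25 - 25)**2))**2 = (-2 - (-1 + 4*(-48)**2))**2 = (-2 - (-1 + 4*2304))**2 = (-2 - (-1 + 9216))**2 = (-2 - 1*9215)**2 = (-2 - 9215)**2 = (-9217)**2 = 84953089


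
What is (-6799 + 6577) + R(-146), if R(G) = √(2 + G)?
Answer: -222 + 12*I ≈ -222.0 + 12.0*I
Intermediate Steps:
(-6799 + 6577) + R(-146) = (-6799 + 6577) + √(2 - 146) = -222 + √(-144) = -222 + 12*I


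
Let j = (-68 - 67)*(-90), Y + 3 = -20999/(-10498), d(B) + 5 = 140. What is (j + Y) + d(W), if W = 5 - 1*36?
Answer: 128957435/10498 ≈ 12284.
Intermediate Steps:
W = -31 (W = 5 - 36 = -31)
d(B) = 135 (d(B) = -5 + 140 = 135)
Y = -10495/10498 (Y = -3 - 20999/(-10498) = -3 - 20999*(-1/10498) = -3 + 20999/10498 = -10495/10498 ≈ -0.99971)
j = 12150 (j = -135*(-90) = 12150)
(j + Y) + d(W) = (12150 - 10495/10498) + 135 = 127540205/10498 + 135 = 128957435/10498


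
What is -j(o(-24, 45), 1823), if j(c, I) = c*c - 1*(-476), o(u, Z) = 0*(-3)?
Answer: -476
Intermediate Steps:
o(u, Z) = 0
j(c, I) = 476 + c**2 (j(c, I) = c**2 + 476 = 476 + c**2)
-j(o(-24, 45), 1823) = -(476 + 0**2) = -(476 + 0) = -1*476 = -476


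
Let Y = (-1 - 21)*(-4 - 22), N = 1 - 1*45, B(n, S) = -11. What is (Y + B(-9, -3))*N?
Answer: -24684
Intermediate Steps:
N = -44 (N = 1 - 45 = -44)
Y = 572 (Y = -22*(-26) = 572)
(Y + B(-9, -3))*N = (572 - 11)*(-44) = 561*(-44) = -24684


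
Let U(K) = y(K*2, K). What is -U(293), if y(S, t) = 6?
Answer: -6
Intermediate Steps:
U(K) = 6
-U(293) = -1*6 = -6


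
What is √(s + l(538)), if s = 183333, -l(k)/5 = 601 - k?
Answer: √183018 ≈ 427.81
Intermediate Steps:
l(k) = -3005 + 5*k (l(k) = -5*(601 - k) = -3005 + 5*k)
√(s + l(538)) = √(183333 + (-3005 + 5*538)) = √(183333 + (-3005 + 2690)) = √(183333 - 315) = √183018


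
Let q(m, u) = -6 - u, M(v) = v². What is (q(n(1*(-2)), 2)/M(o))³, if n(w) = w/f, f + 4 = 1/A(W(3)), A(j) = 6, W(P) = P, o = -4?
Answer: -⅛ ≈ -0.12500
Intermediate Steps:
f = -23/6 (f = -4 + 1/6 = -4 + ⅙ = -23/6 ≈ -3.8333)
n(w) = -6*w/23 (n(w) = w/(-23/6) = w*(-6/23) = -6*w/23)
(q(n(1*(-2)), 2)/M(o))³ = ((-6 - 1*2)/((-4)²))³ = ((-6 - 2)/16)³ = (-8*1/16)³ = (-½)³ = -⅛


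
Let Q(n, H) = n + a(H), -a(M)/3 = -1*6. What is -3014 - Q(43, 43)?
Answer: -3075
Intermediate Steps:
a(M) = 18 (a(M) = -(-3)*6 = -3*(-6) = 18)
Q(n, H) = 18 + n (Q(n, H) = n + 18 = 18 + n)
-3014 - Q(43, 43) = -3014 - (18 + 43) = -3014 - 1*61 = -3014 - 61 = -3075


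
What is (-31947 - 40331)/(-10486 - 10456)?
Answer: 36139/10471 ≈ 3.4513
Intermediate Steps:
(-31947 - 40331)/(-10486 - 10456) = -72278/(-20942) = -72278*(-1/20942) = 36139/10471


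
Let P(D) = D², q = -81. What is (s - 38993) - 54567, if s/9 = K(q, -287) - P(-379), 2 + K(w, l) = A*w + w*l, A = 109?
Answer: -1256585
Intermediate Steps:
K(w, l) = -2 + 109*w + l*w (K(w, l) = -2 + (109*w + w*l) = -2 + (109*w + l*w) = -2 + 109*w + l*w)
s = -1163025 (s = 9*((-2 + 109*(-81) - 287*(-81)) - 1*(-379)²) = 9*((-2 - 8829 + 23247) - 1*143641) = 9*(14416 - 143641) = 9*(-129225) = -1163025)
(s - 38993) - 54567 = (-1163025 - 38993) - 54567 = -1202018 - 54567 = -1256585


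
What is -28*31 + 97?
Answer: -771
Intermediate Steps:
-28*31 + 97 = -7*124 + 97 = -868 + 97 = -771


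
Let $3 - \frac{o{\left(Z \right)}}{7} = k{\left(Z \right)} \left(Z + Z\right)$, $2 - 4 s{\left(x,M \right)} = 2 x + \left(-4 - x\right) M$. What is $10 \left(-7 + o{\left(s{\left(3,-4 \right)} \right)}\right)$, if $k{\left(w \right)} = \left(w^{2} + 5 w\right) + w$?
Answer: $18060$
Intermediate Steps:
$s{\left(x,M \right)} = \frac{1}{2} - \frac{x}{2} - \frac{M \left(-4 - x\right)}{4}$ ($s{\left(x,M \right)} = \frac{1}{2} - \frac{2 x + \left(-4 - x\right) M}{4} = \frac{1}{2} - \frac{2 x + M \left(-4 - x\right)}{4} = \frac{1}{2} - \left(\frac{x}{2} + \frac{M \left(-4 - x\right)}{4}\right) = \frac{1}{2} - \frac{x}{2} - \frac{M \left(-4 - x\right)}{4}$)
$k{\left(w \right)} = w^{2} + 6 w$
$o{\left(Z \right)} = 21 - 14 Z^{2} \left(6 + Z\right)$ ($o{\left(Z \right)} = 21 - 7 Z \left(6 + Z\right) \left(Z + Z\right) = 21 - 7 Z \left(6 + Z\right) 2 Z = 21 - 7 \cdot 2 Z^{2} \left(6 + Z\right) = 21 - 14 Z^{2} \left(6 + Z\right)$)
$10 \left(-7 + o{\left(s{\left(3,-4 \right)} \right)}\right) = 10 \left(-7 - \left(-21 + 14 \left(\frac{1}{2} - 4 - \frac{3}{2} + \frac{1}{4} \left(-4\right) 3\right)^{3} + 84 \left(\frac{1}{2} - 4 - \frac{3}{2} + \frac{1}{4} \left(-4\right) 3\right)^{2}\right)\right) = 10 \left(-7 - \left(-21 + 14 \left(\frac{1}{2} - 4 - \frac{3}{2} - 3\right)^{3} + 84 \left(\frac{1}{2} - 4 - \frac{3}{2} - 3\right)^{2}\right)\right) = 10 \left(-7 - \left(-21 - 7168 + 5376\right)\right) = 10 \left(-7 - -1813\right) = 10 \left(-7 + \left(21 - 5376 + 7168\right)\right) = 10 \left(-7 + 1813\right) = 10 \cdot 1806 = 18060$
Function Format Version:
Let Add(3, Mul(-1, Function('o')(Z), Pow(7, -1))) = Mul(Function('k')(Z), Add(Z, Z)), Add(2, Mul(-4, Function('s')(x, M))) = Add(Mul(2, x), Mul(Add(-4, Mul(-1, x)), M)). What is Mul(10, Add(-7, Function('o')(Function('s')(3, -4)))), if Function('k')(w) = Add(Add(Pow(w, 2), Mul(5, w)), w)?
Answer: 18060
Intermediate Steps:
Function('s')(x, M) = Add(Rational(1, 2), Mul(Rational(-1, 2), x), Mul(Rational(-1, 4), M, Add(-4, Mul(-1, x)))) (Function('s')(x, M) = Add(Rational(1, 2), Mul(Rational(-1, 4), Add(Mul(2, x), Mul(Add(-4, Mul(-1, x)), M)))) = Add(Rational(1, 2), Mul(Rational(-1, 4), Add(Mul(2, x), Mul(M, Add(-4, Mul(-1, x)))))) = Add(Rational(1, 2), Add(Mul(Rational(-1, 2), x), Mul(Rational(-1, 4), M, Add(-4, Mul(-1, x))))) = Add(Rational(1, 2), Mul(Rational(-1, 2), x), Mul(Rational(-1, 4), M, Add(-4, Mul(-1, x)))))
Function('k')(w) = Add(Pow(w, 2), Mul(6, w))
Function('o')(Z) = Add(21, Mul(-14, Pow(Z, 2), Add(6, Z))) (Function('o')(Z) = Add(21, Mul(-7, Mul(Mul(Z, Add(6, Z)), Add(Z, Z)))) = Add(21, Mul(-7, Mul(Mul(Z, Add(6, Z)), Mul(2, Z)))) = Add(21, Mul(-7, Mul(2, Pow(Z, 2), Add(6, Z)))) = Add(21, Mul(-14, Pow(Z, 2), Add(6, Z))))
Mul(10, Add(-7, Function('o')(Function('s')(3, -4)))) = Mul(10, Add(-7, Add(21, Mul(-84, Pow(Add(Rational(1, 2), -4, Mul(Rational(-1, 2), 3), Mul(Rational(1, 4), -4, 3)), 2)), Mul(-14, Pow(Add(Rational(1, 2), -4, Mul(Rational(-1, 2), 3), Mul(Rational(1, 4), -4, 3)), 3))))) = Mul(10, Add(-7, Add(21, Mul(-84, Pow(Add(Rational(1, 2), -4, Rational(-3, 2), -3), 2)), Mul(-14, Pow(Add(Rational(1, 2), -4, Rational(-3, 2), -3), 3))))) = Mul(10, Add(-7, Add(21, Mul(-84, Pow(-8, 2)), Mul(-14, Pow(-8, 3))))) = Mul(10, Add(-7, Add(21, Mul(-84, 64), Mul(-14, -512)))) = Mul(10, Add(-7, Add(21, -5376, 7168))) = Mul(10, Add(-7, 1813)) = Mul(10, 1806) = 18060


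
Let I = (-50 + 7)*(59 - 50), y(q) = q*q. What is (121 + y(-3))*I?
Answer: -50310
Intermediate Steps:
y(q) = q**2
I = -387 (I = -43*9 = -387)
(121 + y(-3))*I = (121 + (-3)**2)*(-387) = (121 + 9)*(-387) = 130*(-387) = -50310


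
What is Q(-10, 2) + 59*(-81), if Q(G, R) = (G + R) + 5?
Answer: -4782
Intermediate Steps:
Q(G, R) = 5 + G + R
Q(-10, 2) + 59*(-81) = (5 - 10 + 2) + 59*(-81) = -3 - 4779 = -4782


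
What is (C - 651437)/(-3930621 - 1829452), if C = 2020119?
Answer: -1368682/5760073 ≈ -0.23762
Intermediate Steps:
(C - 651437)/(-3930621 - 1829452) = (2020119 - 651437)/(-3930621 - 1829452) = 1368682/(-5760073) = 1368682*(-1/5760073) = -1368682/5760073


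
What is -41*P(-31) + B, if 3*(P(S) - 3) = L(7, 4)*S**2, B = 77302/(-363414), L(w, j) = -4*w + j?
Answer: 57253111444/181707 ≈ 3.1509e+5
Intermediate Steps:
L(w, j) = j - 4*w
B = -38651/181707 (B = 77302*(-1/363414) = -38651/181707 ≈ -0.21271)
P(S) = 3 - 8*S**2 (P(S) = 3 + ((4 - 4*7)*S**2)/3 = 3 + ((4 - 28)*S**2)/3 = 3 + (-24*S**2)/3 = 3 - 8*S**2)
-41*P(-31) + B = -41*(3 - 8*(-31)**2) - 38651/181707 = -41*(3 - 8*961) - 38651/181707 = -41*(3 - 7688) - 38651/181707 = -41*(-7685) - 38651/181707 = 315085 - 38651/181707 = 57253111444/181707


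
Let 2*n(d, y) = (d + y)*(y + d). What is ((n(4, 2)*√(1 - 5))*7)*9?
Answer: 2268*I ≈ 2268.0*I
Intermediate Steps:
n(d, y) = (d + y)²/2 (n(d, y) = ((d + y)*(y + d))/2 = ((d + y)*(d + y))/2 = (d + y)²/2)
((n(4, 2)*√(1 - 5))*7)*9 = ((((4 + 2)²/2)*√(1 - 5))*7)*9 = ((((½)*6²)*√(-4))*7)*9 = ((((½)*36)*(2*I))*7)*9 = ((18*(2*I))*7)*9 = ((36*I)*7)*9 = (252*I)*9 = 2268*I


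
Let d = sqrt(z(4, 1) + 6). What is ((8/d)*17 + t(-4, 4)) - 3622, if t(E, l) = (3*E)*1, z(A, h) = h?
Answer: -3634 + 136*sqrt(7)/7 ≈ -3582.6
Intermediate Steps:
t(E, l) = 3*E
d = sqrt(7) (d = sqrt(1 + 6) = sqrt(7) ≈ 2.6458)
((8/d)*17 + t(-4, 4)) - 3622 = ((8/(sqrt(7)))*17 + 3*(-4)) - 3622 = ((8*(sqrt(7)/7))*17 - 12) - 3622 = ((8*sqrt(7)/7)*17 - 12) - 3622 = (136*sqrt(7)/7 - 12) - 3622 = (-12 + 136*sqrt(7)/7) - 3622 = -3634 + 136*sqrt(7)/7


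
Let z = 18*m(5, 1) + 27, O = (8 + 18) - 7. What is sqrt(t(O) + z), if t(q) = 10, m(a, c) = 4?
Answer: sqrt(109) ≈ 10.440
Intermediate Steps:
O = 19 (O = 26 - 7 = 19)
z = 99 (z = 18*4 + 27 = 72 + 27 = 99)
sqrt(t(O) + z) = sqrt(10 + 99) = sqrt(109)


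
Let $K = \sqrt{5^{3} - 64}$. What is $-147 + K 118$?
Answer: $-147 + 118 \sqrt{61} \approx 774.61$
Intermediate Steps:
$K = \sqrt{61}$ ($K = \sqrt{125 - 64} = \sqrt{61} \approx 7.8102$)
$-147 + K 118 = -147 + \sqrt{61} \cdot 118 = -147 + 118 \sqrt{61}$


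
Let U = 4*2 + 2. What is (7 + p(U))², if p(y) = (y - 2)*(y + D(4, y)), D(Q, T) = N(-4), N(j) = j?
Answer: 3025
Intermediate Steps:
U = 10 (U = 8 + 2 = 10)
D(Q, T) = -4
p(y) = (-4 + y)*(-2 + y) (p(y) = (y - 2)*(y - 4) = (-2 + y)*(-4 + y) = (-4 + y)*(-2 + y))
(7 + p(U))² = (7 + (8 + 10² - 6*10))² = (7 + (8 + 100 - 60))² = (7 + 48)² = 55² = 3025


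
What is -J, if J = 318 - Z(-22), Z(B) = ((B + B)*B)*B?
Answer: -21614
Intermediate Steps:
Z(B) = 2*B**3 (Z(B) = ((2*B)*B)*B = (2*B**2)*B = 2*B**3)
J = 21614 (J = 318 - 2*(-22)**3 = 318 - 2*(-10648) = 318 - 1*(-21296) = 318 + 21296 = 21614)
-J = -1*21614 = -21614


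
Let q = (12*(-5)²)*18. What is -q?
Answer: -5400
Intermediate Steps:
q = 5400 (q = (12*25)*18 = 300*18 = 5400)
-q = -1*5400 = -5400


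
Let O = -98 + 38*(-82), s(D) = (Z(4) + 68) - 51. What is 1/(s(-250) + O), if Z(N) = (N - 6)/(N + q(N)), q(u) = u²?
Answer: -10/31971 ≈ -0.00031278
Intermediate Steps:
Z(N) = (-6 + N)/(N + N²) (Z(N) = (N - 6)/(N + N²) = (-6 + N)/(N + N²))
s(D) = 169/10 (s(D) = ((-6 + 4)/(4*(1 + 4)) + 68) - 51 = ((¼)*(-2)/5 + 68) - 51 = ((¼)*(⅕)*(-2) + 68) - 51 = (-⅒ + 68) - 51 = 679/10 - 51 = 169/10)
O = -3214 (O = -98 - 3116 = -3214)
1/(s(-250) + O) = 1/(169/10 - 3214) = 1/(-31971/10) = -10/31971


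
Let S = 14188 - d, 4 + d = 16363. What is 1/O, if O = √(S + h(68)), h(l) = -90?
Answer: -I*√2261/2261 ≈ -0.021031*I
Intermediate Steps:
d = 16359 (d = -4 + 16363 = 16359)
S = -2171 (S = 14188 - 1*16359 = 14188 - 16359 = -2171)
O = I*√2261 (O = √(-2171 - 90) = √(-2261) = I*√2261 ≈ 47.55*I)
1/O = 1/(I*√2261) = -I*√2261/2261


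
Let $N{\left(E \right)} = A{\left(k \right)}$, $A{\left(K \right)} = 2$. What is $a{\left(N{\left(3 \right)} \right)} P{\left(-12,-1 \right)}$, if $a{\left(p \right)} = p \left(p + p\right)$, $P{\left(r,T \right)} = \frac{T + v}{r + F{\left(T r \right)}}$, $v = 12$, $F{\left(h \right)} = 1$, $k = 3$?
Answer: $-8$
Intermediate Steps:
$N{\left(E \right)} = 2$
$P{\left(r,T \right)} = \frac{12 + T}{1 + r}$ ($P{\left(r,T \right)} = \frac{T + 12}{r + 1} = \frac{12 + T}{1 + r}$)
$a{\left(p \right)} = 2 p^{2}$ ($a{\left(p \right)} = p 2 p = 2 p^{2}$)
$a{\left(N{\left(3 \right)} \right)} P{\left(-12,-1 \right)} = 2 \cdot 2^{2} \frac{12 - 1}{1 - 12} = 2 \cdot 4 \frac{1}{-11} \cdot 11 = 8 \left(\left(- \frac{1}{11}\right) 11\right) = 8 \left(-1\right) = -8$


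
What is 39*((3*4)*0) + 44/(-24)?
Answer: -11/6 ≈ -1.8333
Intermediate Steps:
39*((3*4)*0) + 44/(-24) = 39*(12*0) + 44*(-1/24) = 39*0 - 11/6 = 0 - 11/6 = -11/6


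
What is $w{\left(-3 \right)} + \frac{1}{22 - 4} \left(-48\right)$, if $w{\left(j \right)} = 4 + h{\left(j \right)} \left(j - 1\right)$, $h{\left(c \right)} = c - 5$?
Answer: $\frac{100}{3} \approx 33.333$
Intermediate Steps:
$h{\left(c \right)} = -5 + c$
$w{\left(j \right)} = 4 + \left(-1 + j\right) \left(-5 + j\right)$ ($w{\left(j \right)} = 4 + \left(-5 + j\right) \left(j - 1\right) = 4 + \left(-5 + j\right) \left(-1 + j\right) = 4 + \left(-1 + j\right) \left(-5 + j\right)$)
$w{\left(-3 \right)} + \frac{1}{22 - 4} \left(-48\right) = \left(9 - -3 - 3 \left(-5 - 3\right)\right) + \frac{1}{22 - 4} \left(-48\right) = \left(9 + 3 - -24\right) + \frac{1}{18} \left(-48\right) = \left(9 + 3 + 24\right) + \frac{1}{18} \left(-48\right) = 36 - \frac{8}{3} = \frac{100}{3}$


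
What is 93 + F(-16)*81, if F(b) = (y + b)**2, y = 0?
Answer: 20829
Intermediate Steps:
F(b) = b**2 (F(b) = (0 + b)**2 = b**2)
93 + F(-16)*81 = 93 + (-16)**2*81 = 93 + 256*81 = 93 + 20736 = 20829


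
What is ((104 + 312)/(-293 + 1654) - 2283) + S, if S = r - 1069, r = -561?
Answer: -5325177/1361 ≈ -3912.7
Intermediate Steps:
S = -1630 (S = -561 - 1069 = -1630)
((104 + 312)/(-293 + 1654) - 2283) + S = ((104 + 312)/(-293 + 1654) - 2283) - 1630 = (416/1361 - 2283) - 1630 = -3106747/1361 - 1630 = -5325177/1361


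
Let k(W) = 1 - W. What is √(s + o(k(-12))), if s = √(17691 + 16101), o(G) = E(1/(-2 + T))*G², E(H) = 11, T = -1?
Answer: √(1859 + 32*√33) ≈ 45.198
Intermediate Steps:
o(G) = 11*G²
s = 32*√33 (s = √33792 = 32*√33 ≈ 183.83)
√(s + o(k(-12))) = √(32*√33 + 11*(1 - 1*(-12))²) = √(32*√33 + 11*(1 + 12)²) = √(32*√33 + 11*13²) = √(32*√33 + 11*169) = √(32*√33 + 1859) = √(1859 + 32*√33)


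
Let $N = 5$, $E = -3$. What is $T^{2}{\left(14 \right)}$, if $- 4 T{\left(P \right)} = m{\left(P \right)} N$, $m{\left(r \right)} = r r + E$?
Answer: $\frac{931225}{16} \approx 58202.0$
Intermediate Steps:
$m{\left(r \right)} = -3 + r^{2}$ ($m{\left(r \right)} = r r - 3 = r^{2} - 3 = -3 + r^{2}$)
$T{\left(P \right)} = \frac{15}{4} - \frac{5 P^{2}}{4}$ ($T{\left(P \right)} = - \frac{\left(-3 + P^{2}\right) 5}{4} = - \frac{-15 + 5 P^{2}}{4} = \frac{15}{4} - \frac{5 P^{2}}{4}$)
$T^{2}{\left(14 \right)} = \left(\frac{15}{4} - \frac{5 \cdot 14^{2}}{4}\right)^{2} = \left(\frac{15}{4} - 245\right)^{2} = \left(- \frac{965}{4}\right)^{2} = \frac{931225}{16}$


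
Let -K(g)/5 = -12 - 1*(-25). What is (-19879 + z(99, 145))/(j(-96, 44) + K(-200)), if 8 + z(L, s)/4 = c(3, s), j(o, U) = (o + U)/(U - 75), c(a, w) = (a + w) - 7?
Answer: 599757/1963 ≈ 305.53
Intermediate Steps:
K(g) = -65 (K(g) = -5*(-12 - 1*(-25)) = -5*(-12 + 25) = -5*13 = -65)
c(a, w) = -7 + a + w
j(o, U) = (U + o)/(-75 + U)
z(L, s) = -48 + 4*s (z(L, s) = -32 + 4*(-7 + 3 + s) = -32 + 4*(-4 + s) = -32 + (-16 + 4*s) = -48 + 4*s)
(-19879 + z(99, 145))/(j(-96, 44) + K(-200)) = (-19879 + (-48 + 4*145))/((44 - 96)/(-75 + 44) - 65) = (-19879 + (-48 + 580))/(-52/(-31) - 65) = (-19879 + 532)/(-1/31*(-52) - 65) = -19347/(52/31 - 65) = -19347/(-1963/31) = -19347*(-31/1963) = 599757/1963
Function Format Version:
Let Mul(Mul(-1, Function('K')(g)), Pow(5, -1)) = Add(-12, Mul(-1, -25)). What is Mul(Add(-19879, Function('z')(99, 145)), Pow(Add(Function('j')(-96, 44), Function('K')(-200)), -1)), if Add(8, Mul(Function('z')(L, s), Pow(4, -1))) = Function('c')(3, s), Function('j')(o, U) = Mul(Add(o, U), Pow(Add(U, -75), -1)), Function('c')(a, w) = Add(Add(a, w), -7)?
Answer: Rational(599757, 1963) ≈ 305.53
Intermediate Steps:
Function('K')(g) = -65 (Function('K')(g) = Mul(-5, Add(-12, Mul(-1, -25))) = Mul(-5, Add(-12, 25)) = Mul(-5, 13) = -65)
Function('c')(a, w) = Add(-7, a, w)
Function('j')(o, U) = Mul(Pow(Add(-75, U), -1), Add(U, o)) (Function('j')(o, U) = Mul(Add(U, o), Pow(Add(-75, U), -1)) = Mul(Pow(Add(-75, U), -1), Add(U, o)))
Function('z')(L, s) = Add(-48, Mul(4, s)) (Function('z')(L, s) = Add(-32, Mul(4, Add(-7, 3, s))) = Add(-32, Mul(4, Add(-4, s))) = Add(-32, Add(-16, Mul(4, s))) = Add(-48, Mul(4, s)))
Mul(Add(-19879, Function('z')(99, 145)), Pow(Add(Function('j')(-96, 44), Function('K')(-200)), -1)) = Mul(Add(-19879, Add(-48, Mul(4, 145))), Pow(Add(Mul(Pow(Add(-75, 44), -1), Add(44, -96)), -65), -1)) = Mul(Add(-19879, Add(-48, 580)), Pow(Add(Mul(Pow(-31, -1), -52), -65), -1)) = Mul(Add(-19879, 532), Pow(Add(Mul(Rational(-1, 31), -52), -65), -1)) = Mul(-19347, Pow(Add(Rational(52, 31), -65), -1)) = Mul(-19347, Pow(Rational(-1963, 31), -1)) = Mul(-19347, Rational(-31, 1963)) = Rational(599757, 1963)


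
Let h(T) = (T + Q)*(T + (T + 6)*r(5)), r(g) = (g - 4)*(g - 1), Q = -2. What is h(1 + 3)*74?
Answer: 6512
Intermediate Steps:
r(g) = (-1 + g)*(-4 + g) (r(g) = (-4 + g)*(-1 + g) = (-1 + g)*(-4 + g))
h(T) = (-2 + T)*(24 + 5*T) (h(T) = (T - 2)*(T + (T + 6)*(4 + 5**2 - 5*5)) = (-2 + T)*(T + (6 + T)*(4 + 25 - 25)) = (-2 + T)*(T + (6 + T)*4) = (-2 + T)*(T + (24 + 4*T)) = (-2 + T)*(24 + 5*T))
h(1 + 3)*74 = (-48 + 5*(1 + 3)**2 + 14*(1 + 3))*74 = (-48 + 5*4**2 + 14*4)*74 = (-48 + 5*16 + 56)*74 = (-48 + 80 + 56)*74 = 88*74 = 6512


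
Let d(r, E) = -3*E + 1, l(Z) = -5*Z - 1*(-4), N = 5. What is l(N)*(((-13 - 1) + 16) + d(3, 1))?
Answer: 0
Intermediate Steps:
l(Z) = 4 - 5*Z (l(Z) = -5*Z + 4 = 4 - 5*Z)
d(r, E) = 1 - 3*E
l(N)*(((-13 - 1) + 16) + d(3, 1)) = (4 - 5*5)*(((-13 - 1) + 16) + (1 - 3*1)) = (4 - 25)*((-14 + 16) + (1 - 3)) = -21*(2 - 2) = -21*0 = 0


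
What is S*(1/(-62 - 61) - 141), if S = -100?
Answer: 1734400/123 ≈ 14101.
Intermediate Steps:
S*(1/(-62 - 61) - 141) = -100*(1/(-62 - 61) - 141) = -100*(1/(-123) - 141) = -100*(-1/123 - 141) = -100*(-17344/123) = 1734400/123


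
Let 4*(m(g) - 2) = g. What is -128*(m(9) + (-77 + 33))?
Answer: 5088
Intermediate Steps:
m(g) = 2 + g/4
-128*(m(9) + (-77 + 33)) = -128*((2 + (¼)*9) + (-77 + 33)) = -128*((2 + 9/4) - 44) = -128*(17/4 - 44) = -128*(-159/4) = 5088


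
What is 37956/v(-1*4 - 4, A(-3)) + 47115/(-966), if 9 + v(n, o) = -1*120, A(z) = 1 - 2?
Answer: -4749259/13846 ≈ -343.01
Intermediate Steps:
A(z) = -1
v(n, o) = -129 (v(n, o) = -9 - 1*120 = -9 - 120 = -129)
37956/v(-1*4 - 4, A(-3)) + 47115/(-966) = 37956/(-129) + 47115/(-966) = 37956*(-1/129) + 47115*(-1/966) = -12652/43 - 15705/322 = -4749259/13846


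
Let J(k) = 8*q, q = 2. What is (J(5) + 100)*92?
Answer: 10672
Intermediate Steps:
J(k) = 16 (J(k) = 8*2 = 16)
(J(5) + 100)*92 = (16 + 100)*92 = 116*92 = 10672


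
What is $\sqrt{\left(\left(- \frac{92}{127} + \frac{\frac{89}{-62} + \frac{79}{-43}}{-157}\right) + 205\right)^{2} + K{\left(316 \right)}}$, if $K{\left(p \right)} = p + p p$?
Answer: $\frac{\sqrt{400993266109759336353}}{53157374} \approx 376.71$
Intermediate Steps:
$K{\left(p \right)} = p + p^{2}$
$\sqrt{\left(\left(- \frac{92}{127} + \frac{\frac{89}{-62} + \frac{79}{-43}}{-157}\right) + 205\right)^{2} + K{\left(316 \right)}} = \sqrt{\left(\left(- \frac{92}{127} + \frac{\frac{89}{-62} + \frac{79}{-43}}{-157}\right) + 205\right)^{2} + 316 \left(1 + 316\right)} = \sqrt{\left(\left(\left(-92\right) \frac{1}{127} + \left(89 \left(- \frac{1}{62}\right) + 79 \left(- \frac{1}{43}\right)\right) \left(- \frac{1}{157}\right)\right) + 205\right)^{2} + 316 \cdot 317} = \sqrt{\left(\left(- \frac{92}{127} + \left(- \frac{89}{62} - \frac{79}{43}\right) \left(- \frac{1}{157}\right)\right) + 205\right)^{2} + 100172} = \sqrt{\left(\left(- \frac{92}{127} - - \frac{8725}{418562}\right) + 205\right)^{2} + 100172} = \sqrt{\left(\left(- \frac{92}{127} + \frac{8725}{418562}\right) + 205\right)^{2} + 100172} = \sqrt{\left(- \frac{37399629}{53157374} + 205\right)^{2} + 100172} = \sqrt{\left(\frac{10859862041}{53157374}\right)^{2} + 100172} = \sqrt{\frac{117936603549552685681}{2825706410575876} + 100172} = \sqrt{\frac{400993266109759336353}{2825706410575876}} = \frac{\sqrt{400993266109759336353}}{53157374}$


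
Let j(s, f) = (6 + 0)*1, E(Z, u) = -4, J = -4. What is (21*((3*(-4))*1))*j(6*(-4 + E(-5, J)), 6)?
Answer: -1512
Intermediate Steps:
j(s, f) = 6 (j(s, f) = 6*1 = 6)
(21*((3*(-4))*1))*j(6*(-4 + E(-5, J)), 6) = (21*((3*(-4))*1))*6 = (21*(-12*1))*6 = (21*(-12))*6 = -252*6 = -1512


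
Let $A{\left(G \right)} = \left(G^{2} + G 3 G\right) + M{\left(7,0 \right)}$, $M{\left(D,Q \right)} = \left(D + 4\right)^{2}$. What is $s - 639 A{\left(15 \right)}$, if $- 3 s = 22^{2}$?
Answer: $- \frac{1957741}{3} \approx -6.5258 \cdot 10^{5}$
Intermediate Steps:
$M{\left(D,Q \right)} = \left(4 + D\right)^{2}$
$A{\left(G \right)} = 121 + 4 G^{2}$ ($A{\left(G \right)} = \left(G^{2} + G 3 G\right) + \left(4 + 7\right)^{2} = \left(G^{2} + 3 G G\right) + 11^{2} = \left(G^{2} + 3 G^{2}\right) + 121 = 4 G^{2} + 121 = 121 + 4 G^{2}$)
$s = - \frac{484}{3}$ ($s = - \frac{22^{2}}{3} = \left(- \frac{1}{3}\right) 484 = - \frac{484}{3} \approx -161.33$)
$s - 639 A{\left(15 \right)} = - \frac{484}{3} - 639 \left(121 + 4 \cdot 15^{2}\right) = - \frac{484}{3} - 639 \left(121 + 4 \cdot 225\right) = - \frac{484}{3} - 639 \left(121 + 900\right) = - \frac{484}{3} - 652419 = - \frac{1957741}{3}$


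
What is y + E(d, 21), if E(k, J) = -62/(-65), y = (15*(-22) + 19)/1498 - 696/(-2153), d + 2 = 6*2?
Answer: 224208653/209637610 ≈ 1.0695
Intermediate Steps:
d = 10 (d = -2 + 6*2 = -2 + 12 = 10)
y = 373025/3225194 (y = (-330 + 19)*(1/1498) - 696*(-1/2153) = -311*1/1498 + 696/2153 = -311/1498 + 696/2153 = 373025/3225194 ≈ 0.11566)
E(k, J) = 62/65 (E(k, J) = -62*(-1/65) = 62/65)
y + E(d, 21) = 373025/3225194 + 62/65 = 224208653/209637610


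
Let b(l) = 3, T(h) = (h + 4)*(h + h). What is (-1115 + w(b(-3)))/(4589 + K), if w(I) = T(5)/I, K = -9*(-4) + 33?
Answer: -1085/4658 ≈ -0.23293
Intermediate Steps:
T(h) = 2*h*(4 + h) (T(h) = (4 + h)*(2*h) = 2*h*(4 + h))
K = 69 (K = 36 + 33 = 69)
w(I) = 90/I (w(I) = (2*5*(4 + 5))/I = (2*5*9)/I = 90/I)
(-1115 + w(b(-3)))/(4589 + K) = (-1115 + 90/3)/(4589 + 69) = (-1115 + 90*(⅓))/4658 = (-1115 + 30)*(1/4658) = -1085*1/4658 = -1085/4658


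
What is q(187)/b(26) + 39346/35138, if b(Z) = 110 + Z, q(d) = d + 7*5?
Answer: 3287923/1194692 ≈ 2.7521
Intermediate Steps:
q(d) = 35 + d (q(d) = d + 35 = 35 + d)
q(187)/b(26) + 39346/35138 = (35 + 187)/(110 + 26) + 39346/35138 = 222/136 + 39346*(1/35138) = 222*(1/136) + 19673/17569 = 111/68 + 19673/17569 = 3287923/1194692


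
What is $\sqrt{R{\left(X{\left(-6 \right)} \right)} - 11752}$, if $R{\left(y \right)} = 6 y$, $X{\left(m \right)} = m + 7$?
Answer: $i \sqrt{11746} \approx 108.38 i$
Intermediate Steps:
$X{\left(m \right)} = 7 + m$
$\sqrt{R{\left(X{\left(-6 \right)} \right)} - 11752} = \sqrt{6 \left(7 - 6\right) - 11752} = \sqrt{6 \cdot 1 - 11752} = \sqrt{6 - 11752} = \sqrt{-11746} = i \sqrt{11746}$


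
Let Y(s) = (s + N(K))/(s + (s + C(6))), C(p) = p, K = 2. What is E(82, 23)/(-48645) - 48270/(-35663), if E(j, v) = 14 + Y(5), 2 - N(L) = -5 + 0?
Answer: 9390272483/6939306540 ≈ 1.3532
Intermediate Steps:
N(L) = 7 (N(L) = 2 - (-5 + 0) = 2 - 1*(-5) = 2 + 5 = 7)
Y(s) = (7 + s)/(6 + 2*s) (Y(s) = (s + 7)/(s + (s + 6)) = (7 + s)/(s + (6 + s)) = (7 + s)/(6 + 2*s))
E(j, v) = 59/4 (E(j, v) = 14 + (7 + 5)/(2*(3 + 5)) = 14 + (1/2)*12/8 = 14 + (1/2)*(1/8)*12 = 14 + 3/4 = 59/4)
E(82, 23)/(-48645) - 48270/(-35663) = (59/4)/(-48645) - 48270/(-35663) = (59/4)*(-1/48645) - 48270*(-1/35663) = -59/194580 + 48270/35663 = 9390272483/6939306540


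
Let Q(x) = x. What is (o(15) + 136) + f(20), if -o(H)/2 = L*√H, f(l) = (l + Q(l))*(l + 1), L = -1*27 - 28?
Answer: 976 + 110*√15 ≈ 1402.0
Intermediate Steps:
L = -55 (L = -27 - 28 = -55)
f(l) = 2*l*(1 + l) (f(l) = (l + l)*(l + 1) = (2*l)*(1 + l) = 2*l*(1 + l))
o(H) = 110*√H (o(H) = -(-110)*√H = 110*√H)
(o(15) + 136) + f(20) = (110*√15 + 136) + 2*20*(1 + 20) = (136 + 110*√15) + 2*20*21 = (136 + 110*√15) + 840 = 976 + 110*√15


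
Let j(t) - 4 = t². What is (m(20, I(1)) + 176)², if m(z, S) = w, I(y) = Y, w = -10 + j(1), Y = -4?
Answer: 29241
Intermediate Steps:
j(t) = 4 + t²
w = -5 (w = -10 + (4 + 1²) = -10 + (4 + 1) = -10 + 5 = -5)
I(y) = -4
m(z, S) = -5
(m(20, I(1)) + 176)² = (-5 + 176)² = 171² = 29241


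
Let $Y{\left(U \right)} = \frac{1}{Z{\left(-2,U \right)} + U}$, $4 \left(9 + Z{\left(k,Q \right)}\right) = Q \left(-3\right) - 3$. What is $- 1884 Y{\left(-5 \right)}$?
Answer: $\frac{1884}{11} \approx 171.27$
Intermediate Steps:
$Z{\left(k,Q \right)} = - \frac{39}{4} - \frac{3 Q}{4}$ ($Z{\left(k,Q \right)} = -9 + \frac{Q \left(-3\right) - 3}{4} = -9 + \frac{- 3 Q - 3}{4} = -9 + \frac{-3 - 3 Q}{4} = -9 - \left(\frac{3}{4} + \frac{3 Q}{4}\right) = - \frac{39}{4} - \frac{3 Q}{4}$)
$Y{\left(U \right)} = \frac{1}{- \frac{39}{4} + \frac{U}{4}}$ ($Y{\left(U \right)} = \frac{1}{\left(- \frac{39}{4} - \frac{3 U}{4}\right) + U} = \frac{1}{- \frac{39}{4} + \frac{U}{4}}$)
$- 1884 Y{\left(-5 \right)} = - 1884 \frac{4}{-39 - 5} = - 1884 \frac{4}{-44} = - 1884 \cdot 4 \left(- \frac{1}{44}\right) = \left(-1884\right) \left(- \frac{1}{11}\right) = \frac{1884}{11}$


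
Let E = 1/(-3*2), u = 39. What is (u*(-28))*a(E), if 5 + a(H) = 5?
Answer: 0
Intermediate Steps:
E = -1/6 (E = 1/(-6) = -1/6 ≈ -0.16667)
a(H) = 0 (a(H) = -5 + 5 = 0)
(u*(-28))*a(E) = (39*(-28))*0 = -1092*0 = 0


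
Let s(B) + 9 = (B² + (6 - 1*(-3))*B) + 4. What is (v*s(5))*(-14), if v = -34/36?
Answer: 7735/9 ≈ 859.44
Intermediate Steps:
s(B) = -5 + B² + 9*B (s(B) = -9 + ((B² + (6 - 1*(-3))*B) + 4) = -9 + ((B² + (6 + 3)*B) + 4) = -9 + ((B² + 9*B) + 4) = -9 + (4 + B² + 9*B) = -5 + B² + 9*B)
v = -17/18 (v = -34*1/36 = -17/18 ≈ -0.94444)
(v*s(5))*(-14) = -17*(-5 + 5² + 9*5)/18*(-14) = -17*(-5 + 25 + 45)/18*(-14) = -17/18*65*(-14) = -1105/18*(-14) = 7735/9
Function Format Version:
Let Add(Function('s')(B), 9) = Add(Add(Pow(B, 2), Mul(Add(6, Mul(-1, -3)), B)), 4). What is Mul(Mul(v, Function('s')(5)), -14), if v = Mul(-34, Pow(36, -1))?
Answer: Rational(7735, 9) ≈ 859.44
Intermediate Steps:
Function('s')(B) = Add(-5, Pow(B, 2), Mul(9, B)) (Function('s')(B) = Add(-9, Add(Add(Pow(B, 2), Mul(Add(6, Mul(-1, -3)), B)), 4)) = Add(-9, Add(Add(Pow(B, 2), Mul(Add(6, 3), B)), 4)) = Add(-9, Add(Add(Pow(B, 2), Mul(9, B)), 4)) = Add(-9, Add(4, Pow(B, 2), Mul(9, B))) = Add(-5, Pow(B, 2), Mul(9, B)))
v = Rational(-17, 18) (v = Mul(-34, Rational(1, 36)) = Rational(-17, 18) ≈ -0.94444)
Mul(Mul(v, Function('s')(5)), -14) = Mul(Mul(Rational(-17, 18), Add(-5, Pow(5, 2), Mul(9, 5))), -14) = Mul(Mul(Rational(-17, 18), Add(-5, 25, 45)), -14) = Mul(Mul(Rational(-17, 18), 65), -14) = Mul(Rational(-1105, 18), -14) = Rational(7735, 9)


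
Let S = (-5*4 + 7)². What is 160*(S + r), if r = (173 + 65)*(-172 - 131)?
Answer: -11511200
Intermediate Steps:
S = 169 (S = (-20 + 7)² = (-13)² = 169)
r = -72114 (r = 238*(-303) = -72114)
160*(S + r) = 160*(169 - 72114) = 160*(-71945) = -11511200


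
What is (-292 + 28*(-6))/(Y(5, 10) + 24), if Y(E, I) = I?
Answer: -230/17 ≈ -13.529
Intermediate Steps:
(-292 + 28*(-6))/(Y(5, 10) + 24) = (-292 + 28*(-6))/(10 + 24) = (-292 - 168)/34 = -460*1/34 = -230/17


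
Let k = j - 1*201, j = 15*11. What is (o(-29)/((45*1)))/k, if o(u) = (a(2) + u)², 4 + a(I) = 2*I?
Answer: -841/1620 ≈ -0.51914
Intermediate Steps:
a(I) = -4 + 2*I
j = 165
k = -36 (k = 165 - 1*201 = 165 - 201 = -36)
o(u) = u² (o(u) = ((-4 + 2*2) + u)² = ((-4 + 4) + u)² = (0 + u)² = u²)
(o(-29)/((45*1)))/k = ((-29)²/((45*1)))/(-36) = (841/45)*(-1/36) = -841/1620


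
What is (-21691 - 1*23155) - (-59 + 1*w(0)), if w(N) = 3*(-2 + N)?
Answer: -44781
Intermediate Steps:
w(N) = -6 + 3*N
(-21691 - 1*23155) - (-59 + 1*w(0)) = (-21691 - 1*23155) - (-59 + 1*(-6 + 3*0)) = (-21691 - 23155) - (-59 + 1*(-6 + 0)) = -44846 - (-59 + 1*(-6)) = -44846 - (-59 - 6) = -44846 - 1*(-65) = -44846 + 65 = -44781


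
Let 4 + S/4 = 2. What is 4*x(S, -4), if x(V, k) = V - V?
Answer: 0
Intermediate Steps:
S = -8 (S = -16 + 4*2 = -16 + 8 = -8)
x(V, k) = 0
4*x(S, -4) = 4*0 = 0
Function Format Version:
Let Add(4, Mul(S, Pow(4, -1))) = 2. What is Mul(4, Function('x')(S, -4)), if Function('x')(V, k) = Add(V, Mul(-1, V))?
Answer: 0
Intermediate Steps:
S = -8 (S = Add(-16, Mul(4, 2)) = Add(-16, 8) = -8)
Function('x')(V, k) = 0
Mul(4, Function('x')(S, -4)) = Mul(4, 0) = 0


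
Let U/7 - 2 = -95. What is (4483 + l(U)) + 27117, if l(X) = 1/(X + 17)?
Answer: 20034399/634 ≈ 31600.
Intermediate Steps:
U = -651 (U = 14 + 7*(-95) = 14 - 665 = -651)
l(X) = 1/(17 + X)
(4483 + l(U)) + 27117 = (4483 + 1/(17 - 651)) + 27117 = (4483 + 1/(-634)) + 27117 = (4483 - 1/634) + 27117 = 2842221/634 + 27117 = 20034399/634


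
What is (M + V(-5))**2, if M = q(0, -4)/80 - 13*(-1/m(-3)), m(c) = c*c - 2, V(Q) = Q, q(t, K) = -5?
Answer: 128881/12544 ≈ 10.274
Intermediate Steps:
m(c) = -2 + c**2 (m(c) = c**2 - 2 = -2 + c**2)
M = 201/112 (M = -5/80 - 13*(-1/(-2 + (-3)**2)) = -5*1/80 - 13*(-1/(-2 + 9)) = -1/16 - 13/((-1*7)) = -1/16 - 13/(-7) = -1/16 - 13*(-1/7) = -1/16 + 13/7 = 201/112 ≈ 1.7946)
(M + V(-5))**2 = (201/112 - 5)**2 = (-359/112)**2 = 128881/12544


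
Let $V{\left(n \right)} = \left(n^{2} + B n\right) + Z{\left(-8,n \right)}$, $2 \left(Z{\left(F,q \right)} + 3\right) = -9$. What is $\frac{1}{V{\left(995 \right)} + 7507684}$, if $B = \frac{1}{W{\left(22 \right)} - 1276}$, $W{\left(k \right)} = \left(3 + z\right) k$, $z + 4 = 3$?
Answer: $\frac{1232}{10469167253} \approx 1.1768 \cdot 10^{-7}$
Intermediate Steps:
$z = -1$ ($z = -4 + 3 = -1$)
$W{\left(k \right)} = 2 k$ ($W{\left(k \right)} = \left(3 - 1\right) k = 2 k$)
$Z{\left(F,q \right)} = - \frac{15}{2}$ ($Z{\left(F,q \right)} = -3 + \frac{1}{2} \left(-9\right) = -3 - \frac{9}{2} = - \frac{15}{2}$)
$B = - \frac{1}{1232}$ ($B = \frac{1}{2 \cdot 22 - 1276} = \frac{1}{44 - 1276} = \frac{1}{-1232} = - \frac{1}{1232} \approx -0.00081169$)
$V{\left(n \right)} = - \frac{15}{2} + n^{2} - \frac{n}{1232}$ ($V{\left(n \right)} = \left(n^{2} - \frac{n}{1232}\right) - \frac{15}{2} = - \frac{15}{2} + n^{2} - \frac{n}{1232}$)
$\frac{1}{V{\left(995 \right)} + 7507684} = \frac{1}{\left(- \frac{15}{2} + 995^{2} - \frac{995}{1232}\right) + 7507684} = \frac{1}{\left(- \frac{15}{2} + 990025 - \frac{995}{1232}\right) + 7507684} = \frac{1}{\frac{1219700565}{1232} + 7507684} = \frac{1}{\frac{10469167253}{1232}} = \frac{1232}{10469167253}$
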